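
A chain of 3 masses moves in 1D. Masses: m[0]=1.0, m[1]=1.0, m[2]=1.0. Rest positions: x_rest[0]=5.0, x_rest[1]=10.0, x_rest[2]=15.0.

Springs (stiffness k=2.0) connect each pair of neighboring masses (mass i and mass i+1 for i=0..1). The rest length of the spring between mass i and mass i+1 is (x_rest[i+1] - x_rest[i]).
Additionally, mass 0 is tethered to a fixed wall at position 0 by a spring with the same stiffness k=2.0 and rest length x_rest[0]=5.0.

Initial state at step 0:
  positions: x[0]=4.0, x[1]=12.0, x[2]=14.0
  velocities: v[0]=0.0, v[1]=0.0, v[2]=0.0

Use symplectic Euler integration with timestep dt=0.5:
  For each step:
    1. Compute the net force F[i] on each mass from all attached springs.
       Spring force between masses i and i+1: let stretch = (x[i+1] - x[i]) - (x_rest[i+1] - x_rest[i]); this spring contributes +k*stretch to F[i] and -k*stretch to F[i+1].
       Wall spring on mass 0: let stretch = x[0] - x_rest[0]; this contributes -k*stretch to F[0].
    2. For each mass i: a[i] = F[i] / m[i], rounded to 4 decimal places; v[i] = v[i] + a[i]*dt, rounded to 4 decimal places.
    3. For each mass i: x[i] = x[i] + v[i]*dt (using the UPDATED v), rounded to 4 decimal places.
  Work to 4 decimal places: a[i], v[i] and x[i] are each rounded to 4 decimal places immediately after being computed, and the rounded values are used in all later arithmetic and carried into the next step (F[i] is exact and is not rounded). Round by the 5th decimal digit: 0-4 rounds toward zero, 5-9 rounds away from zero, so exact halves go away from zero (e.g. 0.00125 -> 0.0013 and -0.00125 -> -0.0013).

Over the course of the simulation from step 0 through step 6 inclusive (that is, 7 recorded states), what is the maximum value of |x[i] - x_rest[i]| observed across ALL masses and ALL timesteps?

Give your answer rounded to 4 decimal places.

Answer: 2.2500

Derivation:
Step 0: x=[4.0000 12.0000 14.0000] v=[0.0000 0.0000 0.0000]
Step 1: x=[6.0000 9.0000 15.5000] v=[4.0000 -6.0000 3.0000]
Step 2: x=[6.5000 7.7500 16.2500] v=[1.0000 -2.5000 1.5000]
Step 3: x=[4.3750 10.1250 15.2500] v=[-4.2500 4.7500 -2.0000]
Step 4: x=[2.9375 12.1875 14.1875] v=[-2.8750 4.1250 -2.1250]
Step 5: x=[4.6563 10.6250 14.6250] v=[3.4375 -3.1250 0.8750]
Step 6: x=[7.0313 8.0782 15.5625] v=[4.7499 -5.0937 1.8750]
Max displacement = 2.2500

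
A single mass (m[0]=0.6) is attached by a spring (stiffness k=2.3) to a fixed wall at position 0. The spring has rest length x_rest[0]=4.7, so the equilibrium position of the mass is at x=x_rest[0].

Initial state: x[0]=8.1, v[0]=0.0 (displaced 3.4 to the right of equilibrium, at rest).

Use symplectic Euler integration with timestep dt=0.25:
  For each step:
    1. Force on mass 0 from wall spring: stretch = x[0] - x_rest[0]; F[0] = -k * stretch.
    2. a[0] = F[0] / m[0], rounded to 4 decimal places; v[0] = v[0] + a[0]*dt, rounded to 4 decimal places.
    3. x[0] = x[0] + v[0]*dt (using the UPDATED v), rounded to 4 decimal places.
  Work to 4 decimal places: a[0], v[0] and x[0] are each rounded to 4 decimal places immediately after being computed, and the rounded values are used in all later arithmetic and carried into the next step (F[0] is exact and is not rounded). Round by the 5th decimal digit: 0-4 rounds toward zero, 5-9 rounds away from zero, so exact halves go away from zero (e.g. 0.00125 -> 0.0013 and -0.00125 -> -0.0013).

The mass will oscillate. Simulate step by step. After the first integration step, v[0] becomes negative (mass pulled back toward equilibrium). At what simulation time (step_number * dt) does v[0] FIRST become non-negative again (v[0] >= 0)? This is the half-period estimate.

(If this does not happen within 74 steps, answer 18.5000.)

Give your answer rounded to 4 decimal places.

Answer: 1.7500

Derivation:
Step 0: x=[8.1000] v=[0.0000]
Step 1: x=[7.2854] v=[-3.2583]
Step 2: x=[5.8514] v=[-5.7360]
Step 3: x=[4.1416] v=[-6.8394]
Step 4: x=[2.5655] v=[-6.3043]
Step 5: x=[1.5008] v=[-4.2587]
Step 6: x=[1.2026] v=[-1.1928]
Step 7: x=[1.7423] v=[2.1589]
First v>=0 after going negative at step 7, time=1.7500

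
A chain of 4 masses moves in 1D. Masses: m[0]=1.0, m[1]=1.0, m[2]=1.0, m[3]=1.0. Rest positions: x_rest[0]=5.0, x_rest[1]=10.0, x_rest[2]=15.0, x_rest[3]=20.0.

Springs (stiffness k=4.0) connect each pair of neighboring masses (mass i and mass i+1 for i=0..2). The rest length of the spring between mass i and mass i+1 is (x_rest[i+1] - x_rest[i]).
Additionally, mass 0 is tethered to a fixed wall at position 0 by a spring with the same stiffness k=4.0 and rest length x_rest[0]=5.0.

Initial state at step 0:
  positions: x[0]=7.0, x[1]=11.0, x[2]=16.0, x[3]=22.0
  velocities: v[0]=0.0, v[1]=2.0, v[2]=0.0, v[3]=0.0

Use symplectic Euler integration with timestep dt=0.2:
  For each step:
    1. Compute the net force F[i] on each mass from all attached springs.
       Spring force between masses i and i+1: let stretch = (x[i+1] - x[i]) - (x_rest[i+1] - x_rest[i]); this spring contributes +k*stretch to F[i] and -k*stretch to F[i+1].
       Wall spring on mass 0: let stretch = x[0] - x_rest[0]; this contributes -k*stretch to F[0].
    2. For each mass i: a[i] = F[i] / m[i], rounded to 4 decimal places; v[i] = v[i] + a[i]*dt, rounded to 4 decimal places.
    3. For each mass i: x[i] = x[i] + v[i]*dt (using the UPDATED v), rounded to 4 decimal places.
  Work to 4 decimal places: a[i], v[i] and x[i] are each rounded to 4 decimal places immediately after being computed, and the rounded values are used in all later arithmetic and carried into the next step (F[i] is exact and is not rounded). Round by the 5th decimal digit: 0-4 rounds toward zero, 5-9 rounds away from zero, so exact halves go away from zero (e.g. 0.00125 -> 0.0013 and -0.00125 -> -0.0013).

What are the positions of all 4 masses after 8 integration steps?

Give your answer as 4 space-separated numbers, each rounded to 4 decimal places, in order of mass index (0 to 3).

Step 0: x=[7.0000 11.0000 16.0000 22.0000] v=[0.0000 2.0000 0.0000 0.0000]
Step 1: x=[6.5200 11.5600 16.1600 21.8400] v=[-2.4000 2.8000 0.8000 -0.8000]
Step 2: x=[5.8032 12.0496 16.4928 21.5712] v=[-3.5840 2.4480 1.6640 -1.3440]
Step 3: x=[5.1573 12.2507 16.9272 21.2899] v=[-3.2294 1.0054 2.1722 -1.4067]
Step 4: x=[4.8212 12.0651 17.3114 21.1105] v=[-1.6805 -0.9281 1.9212 -0.8969]
Step 5: x=[4.8727 11.5599 17.4641 21.1233] v=[0.2577 -2.5262 0.7634 0.0638]
Step 6: x=[5.2146 10.9294 17.2576 21.3506] v=[1.7093 -3.1526 -1.0326 1.1364]
Step 7: x=[5.6365 10.3970 16.6934 21.7230] v=[2.1095 -2.6619 -2.8208 1.8620]
Step 8: x=[5.9182 10.1104 15.9266 22.0907] v=[1.4087 -1.4332 -3.8342 1.8383]

Answer: 5.9182 10.1104 15.9266 22.0907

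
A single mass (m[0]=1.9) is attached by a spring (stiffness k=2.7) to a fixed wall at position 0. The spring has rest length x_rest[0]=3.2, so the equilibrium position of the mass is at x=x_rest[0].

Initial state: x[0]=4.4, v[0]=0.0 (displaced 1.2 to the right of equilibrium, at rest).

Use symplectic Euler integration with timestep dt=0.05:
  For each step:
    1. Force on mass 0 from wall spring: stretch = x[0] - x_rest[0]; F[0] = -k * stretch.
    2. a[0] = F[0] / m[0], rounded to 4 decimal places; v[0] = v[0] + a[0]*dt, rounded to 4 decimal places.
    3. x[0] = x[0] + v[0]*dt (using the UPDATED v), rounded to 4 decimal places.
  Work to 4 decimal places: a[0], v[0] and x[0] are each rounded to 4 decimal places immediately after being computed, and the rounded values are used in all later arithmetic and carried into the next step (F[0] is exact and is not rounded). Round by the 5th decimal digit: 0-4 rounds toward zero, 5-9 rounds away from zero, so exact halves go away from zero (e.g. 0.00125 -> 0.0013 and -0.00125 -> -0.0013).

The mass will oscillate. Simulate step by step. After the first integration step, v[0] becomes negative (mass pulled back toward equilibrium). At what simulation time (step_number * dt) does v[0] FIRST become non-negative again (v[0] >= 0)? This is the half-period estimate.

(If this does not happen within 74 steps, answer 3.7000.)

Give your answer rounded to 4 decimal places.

Step 0: x=[4.4000] v=[0.0000]
Step 1: x=[4.3957] v=[-0.0853]
Step 2: x=[4.3872] v=[-0.1703]
Step 3: x=[4.3745] v=[-0.2547]
Step 4: x=[4.3576] v=[-0.3382]
Step 5: x=[4.3366] v=[-0.4205]
Step 6: x=[4.3115] v=[-0.5013]
Step 7: x=[4.2825] v=[-0.5803]
Step 8: x=[4.2496] v=[-0.6572]
Step 9: x=[4.2130] v=[-0.7318]
Step 10: x=[4.1728] v=[-0.8038]
Step 11: x=[4.1292] v=[-0.8729]
Step 12: x=[4.0823] v=[-0.9389]
Step 13: x=[4.0322] v=[-1.0016]
Step 14: x=[3.9792] v=[-1.0607]
Step 15: x=[3.9234] v=[-1.1161]
Step 16: x=[3.8650] v=[-1.1675]
Step 17: x=[3.8043] v=[-1.2148]
Step 18: x=[3.7414] v=[-1.2577]
Step 19: x=[3.6766] v=[-1.2962]
Step 20: x=[3.6101] v=[-1.3301]
Step 21: x=[3.5421] v=[-1.3592]
Step 22: x=[3.4729] v=[-1.3835]
Step 23: x=[3.4028] v=[-1.4029]
Step 24: x=[3.3319] v=[-1.4173]
Step 25: x=[3.2606] v=[-1.4267]
Step 26: x=[3.1891] v=[-1.4310]
Step 27: x=[3.1176] v=[-1.4302]
Step 28: x=[3.0464] v=[-1.4243]
Step 29: x=[2.9757] v=[-1.4134]
Step 30: x=[2.9058] v=[-1.3975]
Step 31: x=[2.8370] v=[-1.3766]
Step 32: x=[2.7695] v=[-1.3508]
Step 33: x=[2.7035] v=[-1.3202]
Step 34: x=[2.6393] v=[-1.2849]
Step 35: x=[2.5770] v=[-1.2451]
Step 36: x=[2.5170] v=[-1.2008]
Step 37: x=[2.4594] v=[-1.1523]
Step 38: x=[2.4044] v=[-1.0997]
Step 39: x=[2.3522] v=[-1.0432]
Step 40: x=[2.3031] v=[-0.9830]
Step 41: x=[2.2571] v=[-0.9193]
Step 42: x=[2.2145] v=[-0.8523]
Step 43: x=[2.1754] v=[-0.7823]
Step 44: x=[2.1399] v=[-0.7095]
Step 45: x=[2.1082] v=[-0.6342]
Step 46: x=[2.0804] v=[-0.5566]
Step 47: x=[2.0565] v=[-0.4771]
Step 48: x=[2.0367] v=[-0.3959]
Step 49: x=[2.0210] v=[-0.3132]
Step 50: x=[2.0095] v=[-0.2294]
Step 51: x=[2.0023] v=[-0.1448]
Step 52: x=[1.9993] v=[-0.0597]
Step 53: x=[2.0006] v=[0.0256]
First v>=0 after going negative at step 53, time=2.6500

Answer: 2.6500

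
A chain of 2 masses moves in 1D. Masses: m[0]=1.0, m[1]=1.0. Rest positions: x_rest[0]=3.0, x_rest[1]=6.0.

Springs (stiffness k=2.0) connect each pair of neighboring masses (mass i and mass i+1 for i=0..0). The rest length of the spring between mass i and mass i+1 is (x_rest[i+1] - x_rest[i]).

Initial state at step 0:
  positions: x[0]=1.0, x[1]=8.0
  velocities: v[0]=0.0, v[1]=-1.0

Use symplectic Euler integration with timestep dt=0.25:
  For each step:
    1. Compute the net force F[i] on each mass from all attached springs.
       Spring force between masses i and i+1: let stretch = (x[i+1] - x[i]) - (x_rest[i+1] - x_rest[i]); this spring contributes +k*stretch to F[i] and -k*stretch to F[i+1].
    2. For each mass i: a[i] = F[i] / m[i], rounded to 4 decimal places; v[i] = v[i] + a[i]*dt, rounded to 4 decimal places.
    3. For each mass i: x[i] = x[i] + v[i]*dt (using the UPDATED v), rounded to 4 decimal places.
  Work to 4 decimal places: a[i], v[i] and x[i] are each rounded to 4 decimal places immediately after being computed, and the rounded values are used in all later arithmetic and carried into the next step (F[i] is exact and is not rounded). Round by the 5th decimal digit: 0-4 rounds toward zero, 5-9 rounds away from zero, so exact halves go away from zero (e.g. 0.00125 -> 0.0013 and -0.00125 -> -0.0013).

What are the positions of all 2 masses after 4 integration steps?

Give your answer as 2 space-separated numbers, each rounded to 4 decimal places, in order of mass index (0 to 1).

Step 0: x=[1.0000 8.0000] v=[0.0000 -1.0000]
Step 1: x=[1.5000 7.2500] v=[2.0000 -3.0000]
Step 2: x=[2.3438 6.1563] v=[3.3750 -4.3750]
Step 3: x=[3.2891 4.9610] v=[3.7813 -4.7813]
Step 4: x=[4.0684 3.9317] v=[3.1173 -4.1173]

Answer: 4.0684 3.9317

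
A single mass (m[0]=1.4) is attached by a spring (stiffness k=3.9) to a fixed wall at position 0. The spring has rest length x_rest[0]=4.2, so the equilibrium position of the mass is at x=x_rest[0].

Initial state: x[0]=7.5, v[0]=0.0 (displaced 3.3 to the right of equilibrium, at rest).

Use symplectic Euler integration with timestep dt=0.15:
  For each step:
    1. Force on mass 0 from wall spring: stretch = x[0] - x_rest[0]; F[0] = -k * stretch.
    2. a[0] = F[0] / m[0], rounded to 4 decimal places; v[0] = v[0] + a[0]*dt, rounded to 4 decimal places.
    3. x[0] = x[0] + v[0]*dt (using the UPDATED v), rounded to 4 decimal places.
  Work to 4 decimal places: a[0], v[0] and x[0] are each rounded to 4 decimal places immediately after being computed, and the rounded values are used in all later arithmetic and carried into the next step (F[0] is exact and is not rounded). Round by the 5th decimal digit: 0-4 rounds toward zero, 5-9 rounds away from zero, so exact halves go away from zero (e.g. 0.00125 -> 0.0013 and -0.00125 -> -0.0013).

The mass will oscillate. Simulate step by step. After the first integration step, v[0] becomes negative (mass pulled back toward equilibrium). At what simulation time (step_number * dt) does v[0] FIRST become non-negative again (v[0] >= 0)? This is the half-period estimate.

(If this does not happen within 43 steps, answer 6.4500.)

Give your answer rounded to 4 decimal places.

Answer: 1.9500

Derivation:
Step 0: x=[7.5000] v=[0.0000]
Step 1: x=[7.2932] v=[-1.3789]
Step 2: x=[6.8925] v=[-2.6714]
Step 3: x=[6.3230] v=[-3.7965]
Step 4: x=[5.6205] v=[-4.6836]
Step 5: x=[4.8289] v=[-5.2772]
Step 6: x=[3.9979] v=[-5.5400]
Step 7: x=[3.1796] v=[-5.4556]
Step 8: x=[2.4252] v=[-5.0292]
Step 9: x=[1.7821] v=[-4.2876]
Step 10: x=[1.2905] v=[-3.2773]
Step 11: x=[0.9813] v=[-2.0616]
Step 12: x=[0.8738] v=[-0.7166]
Step 13: x=[0.9748] v=[0.6733]
First v>=0 after going negative at step 13, time=1.9500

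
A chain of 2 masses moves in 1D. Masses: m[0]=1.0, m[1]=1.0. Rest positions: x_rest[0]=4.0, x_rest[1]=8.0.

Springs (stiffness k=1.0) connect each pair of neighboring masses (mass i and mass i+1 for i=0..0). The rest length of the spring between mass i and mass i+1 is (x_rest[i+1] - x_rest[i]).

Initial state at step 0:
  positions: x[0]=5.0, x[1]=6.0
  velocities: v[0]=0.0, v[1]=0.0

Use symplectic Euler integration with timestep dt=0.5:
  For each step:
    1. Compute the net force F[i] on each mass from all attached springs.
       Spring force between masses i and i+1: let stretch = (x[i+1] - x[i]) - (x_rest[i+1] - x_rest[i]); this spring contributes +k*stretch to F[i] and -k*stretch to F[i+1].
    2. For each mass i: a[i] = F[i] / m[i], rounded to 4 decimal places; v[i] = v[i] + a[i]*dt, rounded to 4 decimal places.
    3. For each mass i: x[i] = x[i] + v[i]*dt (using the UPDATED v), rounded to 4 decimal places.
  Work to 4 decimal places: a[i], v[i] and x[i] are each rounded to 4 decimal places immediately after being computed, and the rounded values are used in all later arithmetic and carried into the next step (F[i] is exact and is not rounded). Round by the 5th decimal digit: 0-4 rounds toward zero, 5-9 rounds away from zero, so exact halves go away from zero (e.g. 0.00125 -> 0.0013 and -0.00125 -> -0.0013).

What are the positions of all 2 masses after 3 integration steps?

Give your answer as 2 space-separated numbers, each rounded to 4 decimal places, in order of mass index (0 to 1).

Answer: 2.1875 8.8125

Derivation:
Step 0: x=[5.0000 6.0000] v=[0.0000 0.0000]
Step 1: x=[4.2500 6.7500] v=[-1.5000 1.5000]
Step 2: x=[3.1250 7.8750] v=[-2.2500 2.2500]
Step 3: x=[2.1875 8.8125] v=[-1.8750 1.8750]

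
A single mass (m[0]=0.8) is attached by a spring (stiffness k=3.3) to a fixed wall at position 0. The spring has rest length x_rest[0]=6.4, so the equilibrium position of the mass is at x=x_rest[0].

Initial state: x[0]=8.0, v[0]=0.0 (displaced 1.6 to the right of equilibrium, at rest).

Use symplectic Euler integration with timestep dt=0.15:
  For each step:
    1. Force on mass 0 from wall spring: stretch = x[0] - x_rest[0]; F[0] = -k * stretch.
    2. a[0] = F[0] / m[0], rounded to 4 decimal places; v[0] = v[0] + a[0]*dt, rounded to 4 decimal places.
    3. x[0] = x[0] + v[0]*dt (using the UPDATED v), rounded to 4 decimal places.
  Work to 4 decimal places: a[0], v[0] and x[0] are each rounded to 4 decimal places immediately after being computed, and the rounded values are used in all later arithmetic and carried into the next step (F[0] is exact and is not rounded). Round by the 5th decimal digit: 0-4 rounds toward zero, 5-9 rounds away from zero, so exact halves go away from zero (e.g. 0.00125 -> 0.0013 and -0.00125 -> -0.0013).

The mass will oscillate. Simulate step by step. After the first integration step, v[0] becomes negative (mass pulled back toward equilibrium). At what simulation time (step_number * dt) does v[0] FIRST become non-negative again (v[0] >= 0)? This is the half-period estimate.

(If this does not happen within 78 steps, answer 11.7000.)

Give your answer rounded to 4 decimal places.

Answer: 1.6500

Derivation:
Step 0: x=[8.0000] v=[0.0000]
Step 1: x=[7.8515] v=[-0.9900]
Step 2: x=[7.5683] v=[-1.8881]
Step 3: x=[7.1767] v=[-2.6110]
Step 4: x=[6.7130] v=[-3.0916]
Step 5: x=[6.2202] v=[-3.2853]
Step 6: x=[5.7441] v=[-3.1740]
Step 7: x=[5.3289] v=[-2.7682]
Step 8: x=[5.0131] v=[-2.1055]
Step 9: x=[4.8260] v=[-1.2474]
Step 10: x=[4.7850] v=[-0.2735]
Step 11: x=[4.8939] v=[0.7258]
First v>=0 after going negative at step 11, time=1.6500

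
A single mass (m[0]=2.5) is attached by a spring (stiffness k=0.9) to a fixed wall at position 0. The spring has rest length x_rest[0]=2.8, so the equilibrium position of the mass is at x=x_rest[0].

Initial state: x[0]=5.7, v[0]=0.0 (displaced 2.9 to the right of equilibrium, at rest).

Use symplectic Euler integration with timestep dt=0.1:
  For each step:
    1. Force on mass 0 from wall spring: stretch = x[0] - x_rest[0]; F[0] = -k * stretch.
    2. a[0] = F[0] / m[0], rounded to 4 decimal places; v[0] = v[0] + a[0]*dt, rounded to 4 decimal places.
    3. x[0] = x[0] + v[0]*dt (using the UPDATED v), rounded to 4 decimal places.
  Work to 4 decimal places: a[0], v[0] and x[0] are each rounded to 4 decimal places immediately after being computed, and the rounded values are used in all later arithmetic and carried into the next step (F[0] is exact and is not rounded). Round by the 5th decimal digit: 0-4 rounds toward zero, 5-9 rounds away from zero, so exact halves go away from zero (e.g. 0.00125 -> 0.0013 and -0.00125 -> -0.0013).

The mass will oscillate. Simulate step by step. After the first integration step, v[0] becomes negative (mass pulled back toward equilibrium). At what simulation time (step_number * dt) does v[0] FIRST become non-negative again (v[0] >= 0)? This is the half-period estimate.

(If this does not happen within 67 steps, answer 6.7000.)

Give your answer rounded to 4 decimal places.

Step 0: x=[5.7000] v=[0.0000]
Step 1: x=[5.6896] v=[-0.1044]
Step 2: x=[5.6688] v=[-0.2084]
Step 3: x=[5.6376] v=[-0.3117]
Step 4: x=[5.5962] v=[-0.4139]
Step 5: x=[5.5447] v=[-0.5146]
Step 6: x=[5.4834] v=[-0.6134]
Step 7: x=[5.4124] v=[-0.7100]
Step 8: x=[5.3320] v=[-0.8041]
Step 9: x=[5.2425] v=[-0.8953]
Step 10: x=[5.1442] v=[-0.9832]
Step 11: x=[5.0374] v=[-1.0676]
Step 12: x=[4.9226] v=[-1.1482]
Step 13: x=[4.8001] v=[-1.2246]
Step 14: x=[4.6704] v=[-1.2966]
Step 15: x=[4.5340] v=[-1.3639]
Step 16: x=[4.3914] v=[-1.4263]
Step 17: x=[4.2430] v=[-1.4836]
Step 18: x=[4.0894] v=[-1.5356]
Step 19: x=[3.9312] v=[-1.5820]
Step 20: x=[3.7689] v=[-1.6227]
Step 21: x=[3.6031] v=[-1.6576]
Step 22: x=[3.4345] v=[-1.6865]
Step 23: x=[3.2636] v=[-1.7093]
Step 24: x=[3.0910] v=[-1.7260]
Step 25: x=[2.9174] v=[-1.7365]
Step 26: x=[2.7433] v=[-1.7407]
Step 27: x=[2.5694] v=[-1.7387]
Step 28: x=[2.3964] v=[-1.7304]
Step 29: x=[2.2248] v=[-1.7159]
Step 30: x=[2.0553] v=[-1.6952]
Step 31: x=[1.8885] v=[-1.6684]
Step 32: x=[1.7249] v=[-1.6356]
Step 33: x=[1.5652] v=[-1.5969]
Step 34: x=[1.4100] v=[-1.5525]
Step 35: x=[1.2598] v=[-1.5025]
Step 36: x=[1.1151] v=[-1.4471]
Step 37: x=[0.9765] v=[-1.3864]
Step 38: x=[0.8444] v=[-1.3208]
Step 39: x=[0.7194] v=[-1.2504]
Step 40: x=[0.6019] v=[-1.1755]
Step 41: x=[0.4923] v=[-1.0964]
Step 42: x=[0.3910] v=[-1.0133]
Step 43: x=[0.2983] v=[-0.9266]
Step 44: x=[0.2147] v=[-0.8365]
Step 45: x=[0.1404] v=[-0.7434]
Step 46: x=[0.0756] v=[-0.6477]
Step 47: x=[0.0206] v=[-0.5496]
Step 48: x=[-0.0244] v=[-0.4495]
Step 49: x=[-0.0592] v=[-0.3478]
Step 50: x=[-0.0837] v=[-0.2449]
Step 51: x=[-0.0978] v=[-0.1411]
Step 52: x=[-0.1015] v=[-0.0368]
Step 53: x=[-0.0947] v=[0.0677]
First v>=0 after going negative at step 53, time=5.3000

Answer: 5.3000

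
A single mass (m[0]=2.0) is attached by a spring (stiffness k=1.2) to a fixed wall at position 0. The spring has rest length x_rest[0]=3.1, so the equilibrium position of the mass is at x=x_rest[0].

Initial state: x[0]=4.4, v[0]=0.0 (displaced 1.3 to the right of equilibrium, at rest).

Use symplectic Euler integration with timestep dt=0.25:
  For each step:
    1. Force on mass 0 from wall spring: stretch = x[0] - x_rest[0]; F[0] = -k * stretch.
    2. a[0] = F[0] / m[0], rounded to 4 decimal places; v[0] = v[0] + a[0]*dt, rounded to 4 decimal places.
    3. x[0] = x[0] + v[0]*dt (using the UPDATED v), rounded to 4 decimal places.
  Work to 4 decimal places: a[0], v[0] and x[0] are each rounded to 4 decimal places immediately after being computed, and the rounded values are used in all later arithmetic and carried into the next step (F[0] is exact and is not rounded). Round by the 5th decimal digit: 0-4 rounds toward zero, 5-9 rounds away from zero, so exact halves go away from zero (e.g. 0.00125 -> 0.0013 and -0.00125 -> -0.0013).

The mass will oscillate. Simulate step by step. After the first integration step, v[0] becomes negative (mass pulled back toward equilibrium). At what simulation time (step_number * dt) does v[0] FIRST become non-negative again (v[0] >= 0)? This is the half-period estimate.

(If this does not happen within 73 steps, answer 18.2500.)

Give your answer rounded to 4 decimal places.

Step 0: x=[4.4000] v=[0.0000]
Step 1: x=[4.3513] v=[-0.1950]
Step 2: x=[4.2556] v=[-0.3827]
Step 3: x=[4.1166] v=[-0.5561]
Step 4: x=[3.9395] v=[-0.7086]
Step 5: x=[3.7309] v=[-0.8345]
Step 6: x=[3.4986] v=[-0.9291]
Step 7: x=[3.2514] v=[-0.9889]
Step 8: x=[2.9985] v=[-1.0116]
Step 9: x=[2.7494] v=[-0.9964]
Step 10: x=[2.5135] v=[-0.9438]
Step 11: x=[2.2996] v=[-0.8558]
Step 12: x=[2.1157] v=[-0.7358]
Step 13: x=[1.9687] v=[-0.5882]
Step 14: x=[1.8641] v=[-0.4185]
Step 15: x=[1.8058] v=[-0.2331]
Step 16: x=[1.7961] v=[-0.0390]
Step 17: x=[1.8353] v=[0.1566]
First v>=0 after going negative at step 17, time=4.2500

Answer: 4.2500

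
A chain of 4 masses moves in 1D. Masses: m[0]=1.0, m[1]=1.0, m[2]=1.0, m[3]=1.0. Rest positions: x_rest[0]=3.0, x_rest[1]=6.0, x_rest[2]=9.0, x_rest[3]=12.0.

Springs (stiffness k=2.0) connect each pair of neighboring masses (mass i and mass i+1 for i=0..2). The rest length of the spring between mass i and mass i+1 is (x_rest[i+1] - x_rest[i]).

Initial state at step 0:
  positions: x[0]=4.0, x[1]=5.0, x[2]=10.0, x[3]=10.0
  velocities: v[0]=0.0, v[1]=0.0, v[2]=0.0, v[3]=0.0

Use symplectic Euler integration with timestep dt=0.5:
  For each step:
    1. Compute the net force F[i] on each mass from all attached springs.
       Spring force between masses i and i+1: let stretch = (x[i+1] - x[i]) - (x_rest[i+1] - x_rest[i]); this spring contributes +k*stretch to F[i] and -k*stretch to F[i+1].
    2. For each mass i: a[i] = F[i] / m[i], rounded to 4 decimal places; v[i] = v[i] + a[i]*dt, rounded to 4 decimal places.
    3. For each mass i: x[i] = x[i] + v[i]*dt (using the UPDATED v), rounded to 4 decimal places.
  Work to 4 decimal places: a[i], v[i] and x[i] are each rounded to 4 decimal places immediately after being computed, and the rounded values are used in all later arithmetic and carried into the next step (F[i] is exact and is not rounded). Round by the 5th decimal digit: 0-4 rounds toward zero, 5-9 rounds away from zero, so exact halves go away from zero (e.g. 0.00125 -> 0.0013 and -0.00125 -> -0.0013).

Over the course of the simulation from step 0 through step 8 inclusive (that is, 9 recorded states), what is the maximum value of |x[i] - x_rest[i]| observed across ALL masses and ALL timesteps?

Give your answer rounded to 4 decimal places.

Answer: 2.3750

Derivation:
Step 0: x=[4.0000 5.0000 10.0000 10.0000] v=[0.0000 0.0000 0.0000 0.0000]
Step 1: x=[3.0000 7.0000 7.5000 11.5000] v=[-2.0000 4.0000 -5.0000 3.0000]
Step 2: x=[2.5000 7.2500 6.7500 12.5000] v=[-1.0000 0.5000 -1.5000 2.0000]
Step 3: x=[2.8750 4.8750 9.1250 12.1250] v=[0.7500 -4.7500 4.7500 -0.7500]
Step 4: x=[2.7500 3.6250 10.8750 11.7500] v=[-0.2500 -2.5000 3.5000 -0.7500]
Step 5: x=[1.5625 5.5625 9.4375 12.4375] v=[-2.3750 3.8750 -2.8750 1.3750]
Step 6: x=[0.8750 7.4375 7.5625 13.1250] v=[-1.3750 3.7500 -3.7500 1.3750]
Step 7: x=[1.9688 6.0938 8.4063 12.5313] v=[2.1875 -2.6875 1.6875 -1.1875]
Step 8: x=[3.6251 3.8438 10.1563 11.3751] v=[3.3125 -4.5000 3.5000 -2.3125]
Max displacement = 2.3750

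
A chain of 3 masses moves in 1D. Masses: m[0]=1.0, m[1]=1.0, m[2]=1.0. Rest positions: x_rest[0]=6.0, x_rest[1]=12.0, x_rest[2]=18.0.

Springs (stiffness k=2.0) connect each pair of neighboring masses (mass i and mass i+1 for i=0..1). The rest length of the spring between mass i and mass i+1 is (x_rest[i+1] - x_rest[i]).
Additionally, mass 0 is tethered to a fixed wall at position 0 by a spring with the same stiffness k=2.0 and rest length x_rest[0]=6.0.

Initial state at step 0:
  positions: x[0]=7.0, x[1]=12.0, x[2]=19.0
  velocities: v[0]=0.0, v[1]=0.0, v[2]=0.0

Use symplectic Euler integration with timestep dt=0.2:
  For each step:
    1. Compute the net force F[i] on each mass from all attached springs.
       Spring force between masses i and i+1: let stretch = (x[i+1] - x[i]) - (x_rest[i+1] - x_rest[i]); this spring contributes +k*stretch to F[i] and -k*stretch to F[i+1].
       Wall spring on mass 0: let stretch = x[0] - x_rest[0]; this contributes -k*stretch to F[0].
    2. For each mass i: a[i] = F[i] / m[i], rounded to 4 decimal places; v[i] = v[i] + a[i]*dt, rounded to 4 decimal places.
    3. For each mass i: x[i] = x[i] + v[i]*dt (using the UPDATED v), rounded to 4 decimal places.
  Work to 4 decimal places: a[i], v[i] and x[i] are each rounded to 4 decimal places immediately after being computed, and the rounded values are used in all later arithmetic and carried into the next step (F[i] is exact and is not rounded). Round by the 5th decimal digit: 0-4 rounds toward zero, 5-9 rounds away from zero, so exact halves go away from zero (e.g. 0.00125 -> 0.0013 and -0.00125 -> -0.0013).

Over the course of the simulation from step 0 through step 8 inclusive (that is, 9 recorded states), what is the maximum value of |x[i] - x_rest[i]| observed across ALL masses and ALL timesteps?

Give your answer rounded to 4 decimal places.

Answer: 1.1349

Derivation:
Step 0: x=[7.0000 12.0000 19.0000] v=[0.0000 0.0000 0.0000]
Step 1: x=[6.8400 12.1600 18.9200] v=[-0.8000 0.8000 -0.4000]
Step 2: x=[6.5584 12.4352 18.7792] v=[-1.4080 1.3760 -0.7040]
Step 3: x=[6.2223 12.7478 18.6109] v=[-1.6806 1.5629 -0.8416]
Step 4: x=[5.9104 13.0074 18.4535] v=[-1.5593 1.2979 -0.7868]
Step 5: x=[5.6935 13.1349 18.3405] v=[-1.0847 0.6375 -0.5652]
Step 6: x=[5.6164 13.0835 18.2910] v=[-0.3855 -0.2568 -0.2474]
Step 7: x=[5.6874 12.8514 18.3049] v=[0.3548 -1.1606 0.0696]
Step 8: x=[5.8765 12.4824 18.3625] v=[0.9454 -1.8448 0.2882]
Max displacement = 1.1349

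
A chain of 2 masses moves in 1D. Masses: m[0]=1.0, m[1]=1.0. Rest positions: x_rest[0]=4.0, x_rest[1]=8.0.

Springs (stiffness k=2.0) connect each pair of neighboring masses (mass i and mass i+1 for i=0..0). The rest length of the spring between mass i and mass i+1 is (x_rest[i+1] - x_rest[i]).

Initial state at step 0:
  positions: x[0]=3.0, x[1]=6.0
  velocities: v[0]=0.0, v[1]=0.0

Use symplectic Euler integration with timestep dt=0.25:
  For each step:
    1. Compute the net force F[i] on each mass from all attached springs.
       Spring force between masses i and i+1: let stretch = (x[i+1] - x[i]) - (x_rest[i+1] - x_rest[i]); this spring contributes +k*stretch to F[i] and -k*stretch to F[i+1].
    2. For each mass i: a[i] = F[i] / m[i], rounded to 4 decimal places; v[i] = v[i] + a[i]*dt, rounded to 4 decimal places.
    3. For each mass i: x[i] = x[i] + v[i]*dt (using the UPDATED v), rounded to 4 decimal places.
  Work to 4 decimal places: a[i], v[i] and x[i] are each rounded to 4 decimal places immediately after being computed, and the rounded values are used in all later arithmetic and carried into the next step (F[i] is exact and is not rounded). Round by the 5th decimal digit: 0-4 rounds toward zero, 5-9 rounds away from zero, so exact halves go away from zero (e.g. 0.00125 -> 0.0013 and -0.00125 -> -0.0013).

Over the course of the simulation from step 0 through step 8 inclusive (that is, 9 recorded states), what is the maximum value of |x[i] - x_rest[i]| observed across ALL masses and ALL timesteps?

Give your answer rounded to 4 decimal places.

Step 0: x=[3.0000 6.0000] v=[0.0000 0.0000]
Step 1: x=[2.8750 6.1250] v=[-0.5000 0.5000]
Step 2: x=[2.6563 6.3438] v=[-0.8750 0.8750]
Step 3: x=[2.3985 6.6016] v=[-1.0313 1.0313]
Step 4: x=[2.1661 6.8341] v=[-0.9298 0.9298]
Step 5: x=[2.0172 6.9831] v=[-0.5958 0.5958]
Step 6: x=[1.9890 7.0113] v=[-0.1129 0.1129]
Step 7: x=[2.0886 6.9117] v=[0.3983 -0.3983]
Step 8: x=[2.2911 6.7092] v=[0.8099 -0.8099]
Max displacement = 2.0110

Answer: 2.0110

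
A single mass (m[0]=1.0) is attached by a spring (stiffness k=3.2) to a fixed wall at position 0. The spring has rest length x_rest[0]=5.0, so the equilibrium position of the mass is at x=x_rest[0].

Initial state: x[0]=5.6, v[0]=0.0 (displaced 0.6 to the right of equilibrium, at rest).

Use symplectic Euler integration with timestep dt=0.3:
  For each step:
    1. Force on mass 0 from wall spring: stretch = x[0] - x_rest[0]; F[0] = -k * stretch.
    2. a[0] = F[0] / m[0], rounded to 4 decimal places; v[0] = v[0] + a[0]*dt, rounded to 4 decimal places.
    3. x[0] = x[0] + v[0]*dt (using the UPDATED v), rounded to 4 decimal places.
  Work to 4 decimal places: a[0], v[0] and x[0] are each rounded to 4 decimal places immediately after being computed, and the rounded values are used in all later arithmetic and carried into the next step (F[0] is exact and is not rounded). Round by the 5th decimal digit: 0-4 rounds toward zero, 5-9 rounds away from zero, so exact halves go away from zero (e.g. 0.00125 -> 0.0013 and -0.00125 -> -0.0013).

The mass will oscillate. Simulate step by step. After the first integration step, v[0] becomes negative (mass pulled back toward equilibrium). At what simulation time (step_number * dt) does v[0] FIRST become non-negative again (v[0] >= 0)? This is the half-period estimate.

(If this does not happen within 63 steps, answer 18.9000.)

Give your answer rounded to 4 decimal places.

Step 0: x=[5.6000] v=[0.0000]
Step 1: x=[5.4272] v=[-0.5760]
Step 2: x=[5.1314] v=[-0.9861]
Step 3: x=[4.7977] v=[-1.1123]
Step 4: x=[4.5223] v=[-0.9181]
Step 5: x=[4.3845] v=[-0.4595]
Step 6: x=[4.4239] v=[0.1314]
First v>=0 after going negative at step 6, time=1.8000

Answer: 1.8000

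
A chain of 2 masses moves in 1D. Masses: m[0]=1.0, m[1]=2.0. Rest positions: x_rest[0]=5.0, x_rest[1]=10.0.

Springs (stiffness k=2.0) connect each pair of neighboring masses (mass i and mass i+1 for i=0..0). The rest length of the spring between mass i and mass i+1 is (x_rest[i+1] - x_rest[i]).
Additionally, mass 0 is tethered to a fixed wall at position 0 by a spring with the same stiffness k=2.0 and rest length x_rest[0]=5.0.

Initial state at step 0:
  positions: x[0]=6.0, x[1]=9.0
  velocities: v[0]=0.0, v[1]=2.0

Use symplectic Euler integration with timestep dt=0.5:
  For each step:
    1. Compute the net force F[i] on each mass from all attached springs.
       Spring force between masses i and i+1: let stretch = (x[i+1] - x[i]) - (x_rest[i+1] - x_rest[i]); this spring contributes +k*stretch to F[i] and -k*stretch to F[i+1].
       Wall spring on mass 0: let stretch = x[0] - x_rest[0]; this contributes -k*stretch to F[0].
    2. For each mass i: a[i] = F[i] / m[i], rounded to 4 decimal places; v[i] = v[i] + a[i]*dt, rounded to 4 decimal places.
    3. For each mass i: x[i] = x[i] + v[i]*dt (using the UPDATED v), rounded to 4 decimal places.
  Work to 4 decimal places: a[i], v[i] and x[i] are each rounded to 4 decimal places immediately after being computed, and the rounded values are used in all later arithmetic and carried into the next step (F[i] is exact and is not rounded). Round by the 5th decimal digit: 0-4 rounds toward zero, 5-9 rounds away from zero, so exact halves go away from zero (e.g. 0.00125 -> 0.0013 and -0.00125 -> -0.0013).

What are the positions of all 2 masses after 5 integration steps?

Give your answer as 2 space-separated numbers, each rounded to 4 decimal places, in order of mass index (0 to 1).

Step 0: x=[6.0000 9.0000] v=[0.0000 2.0000]
Step 1: x=[4.5000 10.5000] v=[-3.0000 3.0000]
Step 2: x=[3.7500 11.7500] v=[-1.5000 2.5000]
Step 3: x=[5.1250 12.2500] v=[2.7500 1.0000]
Step 4: x=[7.5000 12.2188] v=[4.7500 -0.0625]
Step 5: x=[8.4844 12.2579] v=[1.9688 0.0781]

Answer: 8.4844 12.2579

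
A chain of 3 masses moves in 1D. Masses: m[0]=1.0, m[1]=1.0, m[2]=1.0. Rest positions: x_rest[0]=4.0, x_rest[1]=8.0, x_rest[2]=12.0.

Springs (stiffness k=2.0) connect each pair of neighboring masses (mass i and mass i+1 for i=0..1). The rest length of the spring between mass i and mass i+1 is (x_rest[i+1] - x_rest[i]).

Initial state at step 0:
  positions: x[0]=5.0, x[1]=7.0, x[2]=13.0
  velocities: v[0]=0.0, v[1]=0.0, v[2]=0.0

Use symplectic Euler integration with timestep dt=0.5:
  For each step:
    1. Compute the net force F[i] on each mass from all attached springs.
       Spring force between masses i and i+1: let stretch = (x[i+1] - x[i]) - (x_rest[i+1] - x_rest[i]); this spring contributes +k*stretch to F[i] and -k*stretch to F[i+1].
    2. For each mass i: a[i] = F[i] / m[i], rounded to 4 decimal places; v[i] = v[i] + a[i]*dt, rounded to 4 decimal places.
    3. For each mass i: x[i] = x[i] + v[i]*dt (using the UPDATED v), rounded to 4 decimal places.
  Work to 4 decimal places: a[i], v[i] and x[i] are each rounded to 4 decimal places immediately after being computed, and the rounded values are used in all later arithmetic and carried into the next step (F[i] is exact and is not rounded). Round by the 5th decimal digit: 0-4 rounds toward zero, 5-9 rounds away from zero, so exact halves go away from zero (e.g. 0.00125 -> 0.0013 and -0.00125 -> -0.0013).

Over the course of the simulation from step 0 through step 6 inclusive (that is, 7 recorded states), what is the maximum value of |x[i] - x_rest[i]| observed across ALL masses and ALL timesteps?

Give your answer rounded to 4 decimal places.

Step 0: x=[5.0000 7.0000 13.0000] v=[0.0000 0.0000 0.0000]
Step 1: x=[4.0000 9.0000 12.0000] v=[-2.0000 4.0000 -2.0000]
Step 2: x=[3.5000 10.0000 11.5000] v=[-1.0000 2.0000 -1.0000]
Step 3: x=[4.2500 8.5000 12.2500] v=[1.5000 -3.0000 1.5000]
Step 4: x=[5.1250 6.7500 13.1250] v=[1.7500 -3.5000 1.7500]
Step 5: x=[4.8125 7.3750 12.8125] v=[-0.6250 1.2500 -0.6250]
Step 6: x=[3.7813 9.4375 11.7813] v=[-2.0625 4.1250 -2.0625]
Max displacement = 2.0000

Answer: 2.0000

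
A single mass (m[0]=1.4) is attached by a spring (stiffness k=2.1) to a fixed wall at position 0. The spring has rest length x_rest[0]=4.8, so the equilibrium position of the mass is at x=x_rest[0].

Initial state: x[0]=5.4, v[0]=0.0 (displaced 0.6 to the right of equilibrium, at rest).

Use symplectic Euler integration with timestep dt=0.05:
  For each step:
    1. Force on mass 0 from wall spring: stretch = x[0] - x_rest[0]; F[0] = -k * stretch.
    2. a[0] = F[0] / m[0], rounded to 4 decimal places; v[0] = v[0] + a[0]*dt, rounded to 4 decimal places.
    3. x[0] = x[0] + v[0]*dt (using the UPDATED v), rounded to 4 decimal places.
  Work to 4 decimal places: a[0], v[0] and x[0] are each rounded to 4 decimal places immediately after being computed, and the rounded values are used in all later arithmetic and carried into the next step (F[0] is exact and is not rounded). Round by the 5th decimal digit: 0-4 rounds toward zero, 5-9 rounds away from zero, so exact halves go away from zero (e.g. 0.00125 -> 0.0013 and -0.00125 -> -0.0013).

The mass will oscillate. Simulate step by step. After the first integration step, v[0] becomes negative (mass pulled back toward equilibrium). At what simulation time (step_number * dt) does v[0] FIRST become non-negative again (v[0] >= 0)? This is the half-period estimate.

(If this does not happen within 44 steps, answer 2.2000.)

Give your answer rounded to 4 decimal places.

Step 0: x=[5.4000] v=[0.0000]
Step 1: x=[5.3978] v=[-0.0450]
Step 2: x=[5.3933] v=[-0.0898]
Step 3: x=[5.3866] v=[-0.1343]
Step 4: x=[5.3777] v=[-0.1783]
Step 5: x=[5.3666] v=[-0.2216]
Step 6: x=[5.3534] v=[-0.2641]
Step 7: x=[5.3381] v=[-0.3056]
Step 8: x=[5.3208] v=[-0.3460]
Step 9: x=[5.3015] v=[-0.3851]
Step 10: x=[5.2804] v=[-0.4227]
Step 11: x=[5.2575] v=[-0.4587]
Step 12: x=[5.2329] v=[-0.4930]
Step 13: x=[5.2066] v=[-0.5255]
Step 14: x=[5.1788] v=[-0.5560]
Step 15: x=[5.1496] v=[-0.5844]
Step 16: x=[5.1191] v=[-0.6106]
Step 17: x=[5.0874] v=[-0.6345]
Step 18: x=[5.0546] v=[-0.6561]
Step 19: x=[5.0208] v=[-0.6752]
Step 20: x=[4.9862] v=[-0.6918]
Step 21: x=[4.9509] v=[-0.7058]
Step 22: x=[4.9150] v=[-0.7171]
Step 23: x=[4.8787] v=[-0.7257]
Step 24: x=[4.8421] v=[-0.7316]
Step 25: x=[4.8054] v=[-0.7348]
Step 26: x=[4.7686] v=[-0.7352]
Step 27: x=[4.7320] v=[-0.7328]
Step 28: x=[4.6956] v=[-0.7277]
Step 29: x=[4.6596] v=[-0.7199]
Step 30: x=[4.6241] v=[-0.7094]
Step 31: x=[4.5893] v=[-0.6962]
Step 32: x=[4.5553] v=[-0.6804]
Step 33: x=[4.5222] v=[-0.6620]
Step 34: x=[4.4901] v=[-0.6412]
Step 35: x=[4.4592] v=[-0.6180]
Step 36: x=[4.4296] v=[-0.5924]
Step 37: x=[4.4014] v=[-0.5646]
Step 38: x=[4.3747] v=[-0.5347]
Step 39: x=[4.3496] v=[-0.5028]
Step 40: x=[4.3262] v=[-0.4690]
Step 41: x=[4.3045] v=[-0.4335]
Step 42: x=[4.2847] v=[-0.3963]
Step 43: x=[4.2668] v=[-0.3577]
Step 44: x=[4.2509] v=[-0.3177]
v[0] did not become non-negative within 44 steps; using fallback time=2.2000

Answer: 2.2000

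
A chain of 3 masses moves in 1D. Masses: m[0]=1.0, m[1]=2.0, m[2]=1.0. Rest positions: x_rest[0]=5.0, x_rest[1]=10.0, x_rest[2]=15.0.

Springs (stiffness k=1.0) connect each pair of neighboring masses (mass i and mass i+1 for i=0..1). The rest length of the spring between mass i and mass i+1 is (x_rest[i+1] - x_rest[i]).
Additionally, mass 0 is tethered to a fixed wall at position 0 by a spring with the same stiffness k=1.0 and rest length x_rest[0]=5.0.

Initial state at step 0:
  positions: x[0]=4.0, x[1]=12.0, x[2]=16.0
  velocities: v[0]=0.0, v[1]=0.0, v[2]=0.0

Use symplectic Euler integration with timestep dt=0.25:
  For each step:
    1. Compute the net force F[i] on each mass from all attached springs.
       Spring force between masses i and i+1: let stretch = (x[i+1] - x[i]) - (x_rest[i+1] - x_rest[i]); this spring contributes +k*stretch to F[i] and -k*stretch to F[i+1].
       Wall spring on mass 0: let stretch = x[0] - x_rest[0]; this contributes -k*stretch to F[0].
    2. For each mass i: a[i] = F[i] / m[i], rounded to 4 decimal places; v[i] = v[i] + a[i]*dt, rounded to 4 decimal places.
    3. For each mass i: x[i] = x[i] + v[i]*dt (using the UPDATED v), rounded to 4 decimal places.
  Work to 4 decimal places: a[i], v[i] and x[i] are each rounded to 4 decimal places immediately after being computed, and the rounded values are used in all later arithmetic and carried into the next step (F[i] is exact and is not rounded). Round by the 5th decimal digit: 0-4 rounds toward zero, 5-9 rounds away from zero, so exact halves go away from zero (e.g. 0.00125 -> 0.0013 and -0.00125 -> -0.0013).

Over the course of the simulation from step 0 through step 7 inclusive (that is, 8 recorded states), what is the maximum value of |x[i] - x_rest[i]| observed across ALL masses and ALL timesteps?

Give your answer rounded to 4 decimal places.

Answer: 2.1923

Derivation:
Step 0: x=[4.0000 12.0000 16.0000] v=[0.0000 0.0000 0.0000]
Step 1: x=[4.2500 11.8750 16.0625] v=[1.0000 -0.5000 0.2500]
Step 2: x=[4.7110 11.6426 16.1758] v=[1.8438 -0.9297 0.4531]
Step 3: x=[5.3108 11.3352 16.3183] v=[2.3990 -1.2295 0.5698]
Step 4: x=[5.9552 10.9953 16.4618] v=[2.5774 -1.3597 0.5740]
Step 5: x=[6.5424 10.6687 16.5762] v=[2.3486 -1.3064 0.4574]
Step 6: x=[6.9786 10.3978 16.6338] v=[1.7446 -1.0838 0.2305]
Step 7: x=[7.1923 10.2149 16.6142] v=[0.8548 -0.7317 -0.0785]
Max displacement = 2.1923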